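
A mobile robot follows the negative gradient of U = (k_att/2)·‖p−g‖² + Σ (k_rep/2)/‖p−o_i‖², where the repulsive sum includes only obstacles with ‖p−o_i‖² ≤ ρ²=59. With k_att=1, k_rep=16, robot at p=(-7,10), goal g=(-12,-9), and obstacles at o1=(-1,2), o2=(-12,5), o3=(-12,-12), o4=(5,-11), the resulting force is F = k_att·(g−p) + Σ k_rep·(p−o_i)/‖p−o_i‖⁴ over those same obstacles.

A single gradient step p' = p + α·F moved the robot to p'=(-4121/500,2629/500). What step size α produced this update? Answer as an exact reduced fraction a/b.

F_att = 1·(g−p) = 1·(-5,-19) = (-5.0000,-19.0000)
o1: d²=100 > ρ²=59 → inactive
o2: d²=50 ≤ ρ²=59; F_rep = 16·(5,5)/50² = (0.0320,0.0320)
o3: d²=509 > ρ²=59 → inactive
o4: d²=585 > ρ²=59 → inactive
F = F_att + ΣF_rep = (-4.9680,-18.9680)
Δp = p'−p = (-1.2420,-4.7420); α = Δx/Fx = (-621/500) / (-621/125) = 1/4
check: Δy/Fy = (-2371/500) / (-2371/125) = 1/4 ✓

α = 1/4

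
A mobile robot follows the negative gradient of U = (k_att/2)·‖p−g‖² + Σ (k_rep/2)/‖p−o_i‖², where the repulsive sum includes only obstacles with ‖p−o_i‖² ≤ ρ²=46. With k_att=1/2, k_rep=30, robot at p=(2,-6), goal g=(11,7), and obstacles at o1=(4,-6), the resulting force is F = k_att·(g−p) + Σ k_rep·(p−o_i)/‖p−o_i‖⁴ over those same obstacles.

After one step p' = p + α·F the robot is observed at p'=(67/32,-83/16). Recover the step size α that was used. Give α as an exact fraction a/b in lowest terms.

F_att = 1/2·(g−p) = 1/2·(9,13) = (4.5000,6.5000)
o1: d²=4 ≤ ρ²=46; F_rep = 30·(-2,0)/4² = (-3.7500,0.0000)
F = F_att + ΣF_rep = (0.7500,6.5000)
Δp = p'−p = (0.0938,0.8125); α = Δx/Fx = (3/32) / (3/4) = 1/8
check: Δy/Fy = (13/16) / (13/2) = 1/8 ✓

α = 1/8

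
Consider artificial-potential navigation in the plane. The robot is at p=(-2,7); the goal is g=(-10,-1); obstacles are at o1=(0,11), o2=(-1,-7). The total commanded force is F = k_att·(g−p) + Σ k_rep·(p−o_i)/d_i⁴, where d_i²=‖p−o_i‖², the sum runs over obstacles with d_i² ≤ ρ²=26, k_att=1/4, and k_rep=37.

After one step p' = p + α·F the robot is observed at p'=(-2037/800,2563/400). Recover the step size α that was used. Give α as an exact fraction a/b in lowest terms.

α = 1/4

F_att = 1/4·(g−p) = 1/4·(-8,-8) = (-2.0000,-2.0000)
o1: d²=20 ≤ ρ²=26; F_rep = 37·(-2,-4)/20² = (-0.1850,-0.3700)
o2: d²=197 > ρ²=26 → inactive
F = F_att + ΣF_rep = (-2.1850,-2.3700)
Δp = p'−p = (-0.5463,-0.5925); α = Δx/Fx = (-437/800) / (-437/200) = 1/4
check: Δy/Fy = (-237/400) / (-237/100) = 1/4 ✓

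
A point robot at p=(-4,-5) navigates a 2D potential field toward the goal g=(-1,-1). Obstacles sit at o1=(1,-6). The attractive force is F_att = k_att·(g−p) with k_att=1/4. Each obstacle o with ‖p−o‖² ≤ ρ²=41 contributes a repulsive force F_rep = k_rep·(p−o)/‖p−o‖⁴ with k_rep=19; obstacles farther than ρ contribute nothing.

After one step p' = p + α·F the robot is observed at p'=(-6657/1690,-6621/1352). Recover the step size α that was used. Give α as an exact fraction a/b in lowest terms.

F_att = 1/4·(g−p) = 1/4·(3,4) = (0.7500,1.0000)
o1: d²=26 ≤ ρ²=41; F_rep = 19·(-5,1)/26² = (-0.1405,0.0281)
F = F_att + ΣF_rep = (0.6095,1.0281)
Δp = p'−p = (0.0609,0.1028); α = Δx/Fx = (103/1690) / (103/169) = 1/10
check: Δy/Fy = (139/1352) / (695/676) = 1/10 ✓

α = 1/10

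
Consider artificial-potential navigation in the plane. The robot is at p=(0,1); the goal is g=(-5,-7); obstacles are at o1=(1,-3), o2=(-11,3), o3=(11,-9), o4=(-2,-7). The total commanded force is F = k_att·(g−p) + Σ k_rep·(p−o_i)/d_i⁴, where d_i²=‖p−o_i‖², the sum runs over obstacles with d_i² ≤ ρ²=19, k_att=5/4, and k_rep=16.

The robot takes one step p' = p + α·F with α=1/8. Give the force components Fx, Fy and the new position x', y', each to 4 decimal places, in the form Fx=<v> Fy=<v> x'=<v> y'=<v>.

F_att = 5/4·(g−p) = 5/4·(-5,-8) = (-6.2500,-10.0000)
o1: d²=17 ≤ ρ²=19; F_rep = 16·(-1,4)/17² = (-0.0554,0.2215)
o2: d²=125 > ρ²=19 → inactive
o3: d²=221 > ρ²=19 → inactive
o4: d²=68 > ρ²=19 → inactive
F = F_att + ΣF_rep = (-6.3054,-9.7785)
p' = p + 1/8·F = (-0.7882,-0.2223)

Fx=-6.3054 Fy=-9.7785 x'=-0.7882 y'=-0.2223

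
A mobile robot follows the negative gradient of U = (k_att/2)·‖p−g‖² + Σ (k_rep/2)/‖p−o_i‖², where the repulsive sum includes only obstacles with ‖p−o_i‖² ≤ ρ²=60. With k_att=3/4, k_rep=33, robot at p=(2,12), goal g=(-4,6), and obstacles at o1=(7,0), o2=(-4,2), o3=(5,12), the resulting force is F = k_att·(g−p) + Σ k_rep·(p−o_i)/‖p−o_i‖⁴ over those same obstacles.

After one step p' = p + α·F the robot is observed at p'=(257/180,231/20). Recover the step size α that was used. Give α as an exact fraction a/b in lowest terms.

F_att = 3/4·(g−p) = 3/4·(-6,-6) = (-4.5000,-4.5000)
o1: d²=169 > ρ²=60 → inactive
o2: d²=136 > ρ²=60 → inactive
o3: d²=9 ≤ ρ²=60; F_rep = 33·(-3,0)/9² = (-1.2222,0.0000)
F = F_att + ΣF_rep = (-5.7222,-4.5000)
Δp = p'−p = (-0.5722,-0.4500); α = Δx/Fx = (-103/180) / (-103/18) = 1/10
check: Δy/Fy = (-9/20) / (-9/2) = 1/10 ✓

α = 1/10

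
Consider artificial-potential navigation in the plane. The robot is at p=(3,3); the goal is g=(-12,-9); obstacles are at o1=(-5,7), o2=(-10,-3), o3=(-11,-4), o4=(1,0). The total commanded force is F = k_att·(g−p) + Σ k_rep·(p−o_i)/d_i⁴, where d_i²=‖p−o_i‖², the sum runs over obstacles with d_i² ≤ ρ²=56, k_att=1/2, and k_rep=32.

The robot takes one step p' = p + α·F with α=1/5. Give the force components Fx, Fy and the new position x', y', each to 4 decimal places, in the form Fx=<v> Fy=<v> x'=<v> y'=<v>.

Fx=-7.1213 Fy=-5.4320 x'=1.5757 y'=1.9136

F_att = 1/2·(g−p) = 1/2·(-15,-12) = (-7.5000,-6.0000)
o1: d²=80 > ρ²=56 → inactive
o2: d²=205 > ρ²=56 → inactive
o3: d²=245 > ρ²=56 → inactive
o4: d²=13 ≤ ρ²=56; F_rep = 32·(2,3)/13² = (0.3787,0.5680)
F = F_att + ΣF_rep = (-7.1213,-5.4320)
p' = p + 1/5·F = (1.5757,1.9136)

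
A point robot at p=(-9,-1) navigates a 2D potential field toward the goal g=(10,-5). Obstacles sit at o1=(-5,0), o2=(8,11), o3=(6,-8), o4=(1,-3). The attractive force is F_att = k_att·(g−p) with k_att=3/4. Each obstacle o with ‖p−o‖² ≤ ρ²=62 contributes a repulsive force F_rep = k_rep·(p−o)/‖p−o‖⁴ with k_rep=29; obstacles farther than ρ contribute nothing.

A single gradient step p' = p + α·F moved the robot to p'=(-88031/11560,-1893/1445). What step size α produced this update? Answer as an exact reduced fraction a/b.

α = 1/10

F_att = 3/4·(g−p) = 3/4·(19,-4) = (14.2500,-3.0000)
o1: d²=17 ≤ ρ²=62; F_rep = 29·(-4,-1)/17² = (-0.4014,-0.1003)
o2: d²=433 > ρ²=62 → inactive
o3: d²=274 > ρ²=62 → inactive
o4: d²=104 > ρ²=62 → inactive
F = F_att + ΣF_rep = (13.8486,-3.1003)
Δp = p'−p = (1.3849,-0.3100); α = Δx/Fx = (16009/11560) / (16009/1156) = 1/10
check: Δy/Fy = (-448/1445) / (-896/289) = 1/10 ✓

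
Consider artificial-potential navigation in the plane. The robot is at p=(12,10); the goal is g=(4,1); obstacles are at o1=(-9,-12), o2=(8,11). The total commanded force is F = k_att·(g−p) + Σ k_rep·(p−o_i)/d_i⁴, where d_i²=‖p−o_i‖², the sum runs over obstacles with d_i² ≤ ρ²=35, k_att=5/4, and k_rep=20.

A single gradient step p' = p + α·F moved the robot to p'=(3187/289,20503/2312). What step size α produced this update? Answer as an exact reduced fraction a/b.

α = 1/10

F_att = 5/4·(g−p) = 5/4·(-8,-9) = (-10.0000,-11.2500)
o1: d²=925 > ρ²=35 → inactive
o2: d²=17 ≤ ρ²=35; F_rep = 20·(4,-1)/17² = (0.2768,-0.0692)
F = F_att + ΣF_rep = (-9.7232,-11.3192)
Δp = p'−p = (-0.9723,-1.1319); α = Δx/Fx = (-281/289) / (-2810/289) = 1/10
check: Δy/Fy = (-2617/2312) / (-13085/1156) = 1/10 ✓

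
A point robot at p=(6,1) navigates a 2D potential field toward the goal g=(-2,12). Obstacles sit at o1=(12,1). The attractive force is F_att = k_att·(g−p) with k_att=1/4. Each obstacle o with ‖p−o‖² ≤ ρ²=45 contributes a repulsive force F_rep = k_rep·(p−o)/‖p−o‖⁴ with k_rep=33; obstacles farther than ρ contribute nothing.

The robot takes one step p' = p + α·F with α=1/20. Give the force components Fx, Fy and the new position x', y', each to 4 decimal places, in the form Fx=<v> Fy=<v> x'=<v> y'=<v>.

F_att = 1/4·(g−p) = 1/4·(-8,11) = (-2.0000,2.7500)
o1: d²=36 ≤ ρ²=45; F_rep = 33·(-6,0)/36² = (-0.1528,0.0000)
F = F_att + ΣF_rep = (-2.1528,2.7500)
p' = p + 1/20·F = (5.8924,1.1375)

Fx=-2.1528 Fy=2.7500 x'=5.8924 y'=1.1375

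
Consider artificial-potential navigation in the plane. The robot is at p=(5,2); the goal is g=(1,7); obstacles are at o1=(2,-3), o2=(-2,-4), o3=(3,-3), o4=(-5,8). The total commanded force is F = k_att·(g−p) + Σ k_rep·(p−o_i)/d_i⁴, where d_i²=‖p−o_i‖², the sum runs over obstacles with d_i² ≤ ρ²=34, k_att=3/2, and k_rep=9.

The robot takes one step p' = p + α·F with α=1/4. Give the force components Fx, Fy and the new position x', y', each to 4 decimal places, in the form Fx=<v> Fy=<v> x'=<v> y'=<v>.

F_att = 3/2·(g−p) = 3/2·(-4,5) = (-6.0000,7.5000)
o1: d²=34 ≤ ρ²=34; F_rep = 9·(3,5)/34² = (0.0234,0.0389)
o2: d²=85 > ρ²=34 → inactive
o3: d²=29 ≤ ρ²=34; F_rep = 9·(2,5)/29² = (0.0214,0.0535)
o4: d²=136 > ρ²=34 → inactive
F = F_att + ΣF_rep = (-5.9552,7.5924)
p' = p + 1/4·F = (3.5112,3.8981)

Fx=-5.9552 Fy=7.5924 x'=3.5112 y'=3.8981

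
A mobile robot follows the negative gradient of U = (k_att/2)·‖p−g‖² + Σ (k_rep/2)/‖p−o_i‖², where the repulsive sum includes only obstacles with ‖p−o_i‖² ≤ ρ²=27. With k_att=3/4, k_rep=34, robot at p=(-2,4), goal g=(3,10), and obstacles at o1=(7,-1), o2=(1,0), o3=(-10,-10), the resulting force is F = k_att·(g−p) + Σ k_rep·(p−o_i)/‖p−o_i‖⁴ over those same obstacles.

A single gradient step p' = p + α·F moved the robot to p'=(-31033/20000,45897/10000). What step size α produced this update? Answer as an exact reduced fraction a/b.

F_att = 3/4·(g−p) = 3/4·(5,6) = (3.7500,4.5000)
o1: d²=106 > ρ²=27 → inactive
o2: d²=25 ≤ ρ²=27; F_rep = 34·(-3,4)/25² = (-0.1632,0.2176)
o3: d²=260 > ρ²=27 → inactive
F = F_att + ΣF_rep = (3.5868,4.7176)
Δp = p'−p = (0.4484,0.5897); α = Δx/Fx = (8967/20000) / (8967/2500) = 1/8
check: Δy/Fy = (5897/10000) / (5897/1250) = 1/8 ✓

α = 1/8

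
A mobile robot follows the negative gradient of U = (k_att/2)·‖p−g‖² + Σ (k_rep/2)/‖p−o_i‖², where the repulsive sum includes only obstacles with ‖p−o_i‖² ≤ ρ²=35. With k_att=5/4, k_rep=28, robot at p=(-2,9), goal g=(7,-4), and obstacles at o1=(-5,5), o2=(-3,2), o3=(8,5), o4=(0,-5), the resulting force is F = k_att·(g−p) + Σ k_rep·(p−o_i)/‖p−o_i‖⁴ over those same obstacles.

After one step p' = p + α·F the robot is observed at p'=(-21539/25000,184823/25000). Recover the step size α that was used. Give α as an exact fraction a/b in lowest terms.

F_att = 5/4·(g−p) = 5/4·(9,-13) = (11.2500,-16.2500)
o1: d²=25 ≤ ρ²=35; F_rep = 28·(3,4)/25² = (0.1344,0.1792)
o2: d²=50 > ρ²=35 → inactive
o3: d²=116 > ρ²=35 → inactive
o4: d²=200 > ρ²=35 → inactive
F = F_att + ΣF_rep = (11.3844,-16.0708)
Δp = p'−p = (1.1384,-1.6071); α = Δx/Fx = (28461/25000) / (28461/2500) = 1/10
check: Δy/Fy = (-40177/25000) / (-40177/2500) = 1/10 ✓

α = 1/10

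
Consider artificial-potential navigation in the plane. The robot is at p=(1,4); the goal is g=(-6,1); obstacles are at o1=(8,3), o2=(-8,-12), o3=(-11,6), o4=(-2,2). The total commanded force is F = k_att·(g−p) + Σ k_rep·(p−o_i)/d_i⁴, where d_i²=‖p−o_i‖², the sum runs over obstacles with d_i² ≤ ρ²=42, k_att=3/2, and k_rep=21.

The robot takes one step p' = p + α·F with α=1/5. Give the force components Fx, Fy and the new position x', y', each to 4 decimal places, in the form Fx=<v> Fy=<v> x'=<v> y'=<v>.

F_att = 3/2·(g−p) = 3/2·(-7,-3) = (-10.5000,-4.5000)
o1: d²=50 > ρ²=42 → inactive
o2: d²=337 > ρ²=42 → inactive
o3: d²=148 > ρ²=42 → inactive
o4: d²=13 ≤ ρ²=42; F_rep = 21·(3,2)/13² = (0.3728,0.2485)
F = F_att + ΣF_rep = (-10.1272,-4.2515)
p' = p + 1/5·F = (-1.0254,3.1497)

Fx=-10.1272 Fy=-4.2515 x'=-1.0254 y'=3.1497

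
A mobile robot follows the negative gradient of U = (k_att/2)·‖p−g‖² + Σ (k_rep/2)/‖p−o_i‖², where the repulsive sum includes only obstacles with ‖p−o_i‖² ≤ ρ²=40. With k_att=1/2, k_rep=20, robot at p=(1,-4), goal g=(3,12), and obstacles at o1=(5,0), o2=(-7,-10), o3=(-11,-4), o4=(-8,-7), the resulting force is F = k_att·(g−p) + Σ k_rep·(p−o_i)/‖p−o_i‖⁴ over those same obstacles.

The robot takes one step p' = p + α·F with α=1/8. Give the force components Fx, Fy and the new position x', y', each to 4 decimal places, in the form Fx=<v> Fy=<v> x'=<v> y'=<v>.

Fx=0.9219 Fy=7.9219 x'=1.1152 y'=-3.0098

F_att = 1/2·(g−p) = 1/2·(2,16) = (1.0000,8.0000)
o1: d²=32 ≤ ρ²=40; F_rep = 20·(-4,-4)/32² = (-0.0781,-0.0781)
o2: d²=100 > ρ²=40 → inactive
o3: d²=144 > ρ²=40 → inactive
o4: d²=90 > ρ²=40 → inactive
F = F_att + ΣF_rep = (0.9219,7.9219)
p' = p + 1/8·F = (1.1152,-3.0098)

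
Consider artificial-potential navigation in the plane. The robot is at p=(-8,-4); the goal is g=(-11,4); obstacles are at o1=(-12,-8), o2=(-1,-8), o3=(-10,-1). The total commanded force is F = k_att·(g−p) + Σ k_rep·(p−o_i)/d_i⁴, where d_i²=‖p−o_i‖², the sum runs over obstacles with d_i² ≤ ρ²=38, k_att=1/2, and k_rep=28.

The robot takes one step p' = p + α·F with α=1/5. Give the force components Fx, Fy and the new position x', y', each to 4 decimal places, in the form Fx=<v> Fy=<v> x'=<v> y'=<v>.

F_att = 1/2·(g−p) = 1/2·(-3,8) = (-1.5000,4.0000)
o1: d²=32 ≤ ρ²=38; F_rep = 28·(4,4)/32² = (0.1094,0.1094)
o2: d²=65 > ρ²=38 → inactive
o3: d²=13 ≤ ρ²=38; F_rep = 28·(2,-3)/13² = (0.3314,-0.4970)
F = F_att + ΣF_rep = (-1.0593,3.6123)
p' = p + 1/5·F = (-8.2119,-3.2775)

Fx=-1.0593 Fy=3.6123 x'=-8.2119 y'=-3.2775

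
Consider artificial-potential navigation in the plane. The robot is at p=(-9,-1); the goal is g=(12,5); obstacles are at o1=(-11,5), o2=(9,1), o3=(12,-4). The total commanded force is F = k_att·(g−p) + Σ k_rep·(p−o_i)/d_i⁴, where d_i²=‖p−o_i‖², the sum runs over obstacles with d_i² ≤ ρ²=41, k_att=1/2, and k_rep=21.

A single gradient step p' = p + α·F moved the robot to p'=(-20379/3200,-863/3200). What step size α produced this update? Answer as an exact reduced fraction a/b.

F_att = 1/2·(g−p) = 1/2·(21,6) = (10.5000,3.0000)
o1: d²=40 ≤ ρ²=41; F_rep = 21·(2,-6)/40² = (0.0262,-0.0788)
o2: d²=328 > ρ²=41 → inactive
o3: d²=450 > ρ²=41 → inactive
F = F_att + ΣF_rep = (10.5262,2.9213)
Δp = p'−p = (2.6316,0.7303); α = Δx/Fx = (8421/3200) / (8421/800) = 1/4
check: Δy/Fy = (2337/3200) / (2337/800) = 1/4 ✓

α = 1/4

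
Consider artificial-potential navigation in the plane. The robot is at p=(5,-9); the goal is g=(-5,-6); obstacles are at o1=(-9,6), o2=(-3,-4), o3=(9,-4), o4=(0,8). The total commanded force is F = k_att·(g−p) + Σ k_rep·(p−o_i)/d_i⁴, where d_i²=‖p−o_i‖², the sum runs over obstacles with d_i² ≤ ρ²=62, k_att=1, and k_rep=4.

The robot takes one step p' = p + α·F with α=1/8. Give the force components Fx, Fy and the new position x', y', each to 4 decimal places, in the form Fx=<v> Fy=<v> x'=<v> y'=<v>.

Fx=-10.0095 Fy=2.9881 x'=3.7488 y'=-8.6265

F_att = 1·(g−p) = 1·(-10,3) = (-10.0000,3.0000)
o1: d²=421 > ρ²=62 → inactive
o2: d²=89 > ρ²=62 → inactive
o3: d²=41 ≤ ρ²=62; F_rep = 4·(-4,-5)/41² = (-0.0095,-0.0119)
o4: d²=314 > ρ²=62 → inactive
F = F_att + ΣF_rep = (-10.0095,2.9881)
p' = p + 1/8·F = (3.7488,-8.6265)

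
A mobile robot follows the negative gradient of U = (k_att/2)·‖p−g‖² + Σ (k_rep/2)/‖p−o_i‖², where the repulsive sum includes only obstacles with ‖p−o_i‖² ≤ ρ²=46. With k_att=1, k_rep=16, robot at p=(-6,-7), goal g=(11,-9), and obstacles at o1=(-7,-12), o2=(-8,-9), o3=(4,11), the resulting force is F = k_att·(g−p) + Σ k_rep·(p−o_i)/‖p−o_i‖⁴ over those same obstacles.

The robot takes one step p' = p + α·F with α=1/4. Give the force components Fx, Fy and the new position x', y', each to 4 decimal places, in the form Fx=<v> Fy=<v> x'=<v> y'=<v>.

Fx=17.5237 Fy=-1.3817 x'=-1.6191 y'=-7.3454

F_att = 1·(g−p) = 1·(17,-2) = (17.0000,-2.0000)
o1: d²=26 ≤ ρ²=46; F_rep = 16·(1,5)/26² = (0.0237,0.1183)
o2: d²=8 ≤ ρ²=46; F_rep = 16·(2,2)/8² = (0.5000,0.5000)
o3: d²=424 > ρ²=46 → inactive
F = F_att + ΣF_rep = (17.5237,-1.3817)
p' = p + 1/4·F = (-1.6191,-7.3454)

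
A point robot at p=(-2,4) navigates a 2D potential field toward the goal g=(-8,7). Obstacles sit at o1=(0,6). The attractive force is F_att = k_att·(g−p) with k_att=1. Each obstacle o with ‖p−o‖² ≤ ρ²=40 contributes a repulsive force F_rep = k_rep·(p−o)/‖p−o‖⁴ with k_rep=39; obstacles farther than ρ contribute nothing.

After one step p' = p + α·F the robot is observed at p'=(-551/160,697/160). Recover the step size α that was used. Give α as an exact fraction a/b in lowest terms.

F_att = 1·(g−p) = 1·(-6,3) = (-6.0000,3.0000)
o1: d²=8 ≤ ρ²=40; F_rep = 39·(-2,-2)/8² = (-1.2188,-1.2188)
F = F_att + ΣF_rep = (-7.2188,1.7812)
Δp = p'−p = (-1.4438,0.3563); α = Δx/Fx = (-231/160) / (-231/32) = 1/5
check: Δy/Fy = (57/160) / (57/32) = 1/5 ✓

α = 1/5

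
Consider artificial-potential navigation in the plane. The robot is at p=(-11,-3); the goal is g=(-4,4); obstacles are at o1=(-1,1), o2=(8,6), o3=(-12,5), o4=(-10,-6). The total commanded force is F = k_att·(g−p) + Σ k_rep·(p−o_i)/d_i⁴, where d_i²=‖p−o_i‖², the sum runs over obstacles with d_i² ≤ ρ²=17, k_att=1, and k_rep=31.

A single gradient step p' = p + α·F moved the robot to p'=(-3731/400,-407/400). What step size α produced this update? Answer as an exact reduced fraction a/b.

F_att = 1·(g−p) = 1·(7,7) = (7.0000,7.0000)
o1: d²=116 > ρ²=17 → inactive
o2: d²=442 > ρ²=17 → inactive
o3: d²=65 > ρ²=17 → inactive
o4: d²=10 ≤ ρ²=17; F_rep = 31·(-1,3)/10² = (-0.3100,0.9300)
F = F_att + ΣF_rep = (6.6900,7.9300)
Δp = p'−p = (1.6725,1.9825); α = Δx/Fx = (669/400) / (669/100) = 1/4
check: Δy/Fy = (793/400) / (793/100) = 1/4 ✓

α = 1/4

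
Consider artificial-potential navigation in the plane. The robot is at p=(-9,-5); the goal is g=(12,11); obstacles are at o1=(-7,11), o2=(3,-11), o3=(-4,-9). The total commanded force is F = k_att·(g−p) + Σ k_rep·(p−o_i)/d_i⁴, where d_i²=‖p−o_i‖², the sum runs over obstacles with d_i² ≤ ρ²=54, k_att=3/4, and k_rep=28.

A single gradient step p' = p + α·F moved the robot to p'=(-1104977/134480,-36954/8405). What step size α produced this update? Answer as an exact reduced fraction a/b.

F_att = 3/4·(g−p) = 3/4·(21,16) = (15.7500,12.0000)
o1: d²=260 > ρ²=54 → inactive
o2: d²=180 > ρ²=54 → inactive
o3: d²=41 ≤ ρ²=54; F_rep = 28·(-5,4)/41² = (-0.0833,0.0666)
F = F_att + ΣF_rep = (15.6667,12.0666)
Δp = p'−p = (0.7833,0.6033); α = Δx/Fx = (105343/134480) / (105343/6724) = 1/20
check: Δy/Fy = (5071/8405) / (20284/1681) = 1/20 ✓

α = 1/20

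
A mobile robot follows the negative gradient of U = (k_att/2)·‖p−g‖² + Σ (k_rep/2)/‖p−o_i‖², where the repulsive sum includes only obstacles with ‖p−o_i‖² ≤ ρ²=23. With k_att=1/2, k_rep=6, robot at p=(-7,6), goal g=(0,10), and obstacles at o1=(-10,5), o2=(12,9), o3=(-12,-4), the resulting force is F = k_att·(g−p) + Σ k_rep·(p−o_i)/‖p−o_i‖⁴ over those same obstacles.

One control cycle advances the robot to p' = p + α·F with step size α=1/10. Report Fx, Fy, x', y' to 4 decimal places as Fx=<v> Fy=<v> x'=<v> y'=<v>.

Fx=3.6800 Fy=2.0600 x'=-6.6320 y'=6.2060

F_att = 1/2·(g−p) = 1/2·(7,4) = (3.5000,2.0000)
o1: d²=10 ≤ ρ²=23; F_rep = 6·(3,1)/10² = (0.1800,0.0600)
o2: d²=370 > ρ²=23 → inactive
o3: d²=125 > ρ²=23 → inactive
F = F_att + ΣF_rep = (3.6800,2.0600)
p' = p + 1/10·F = (-6.6320,6.2060)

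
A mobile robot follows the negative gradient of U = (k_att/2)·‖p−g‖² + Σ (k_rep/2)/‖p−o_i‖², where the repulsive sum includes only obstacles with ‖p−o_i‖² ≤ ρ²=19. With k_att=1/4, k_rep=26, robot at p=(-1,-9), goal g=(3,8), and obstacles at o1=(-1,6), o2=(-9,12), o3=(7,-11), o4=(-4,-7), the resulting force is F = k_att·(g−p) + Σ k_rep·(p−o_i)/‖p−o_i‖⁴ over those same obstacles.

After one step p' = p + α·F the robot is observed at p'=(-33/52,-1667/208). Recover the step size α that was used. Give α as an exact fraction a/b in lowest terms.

α = 1/4

F_att = 1/4·(g−p) = 1/4·(4,17) = (1.0000,4.2500)
o1: d²=225 > ρ²=19 → inactive
o2: d²=505 > ρ²=19 → inactive
o3: d²=68 > ρ²=19 → inactive
o4: d²=13 ≤ ρ²=19; F_rep = 26·(3,-2)/13² = (0.4615,-0.3077)
F = F_att + ΣF_rep = (1.4615,3.9423)
Δp = p'−p = (0.3654,0.9856); α = Δx/Fx = (19/52) / (19/13) = 1/4
check: Δy/Fy = (205/208) / (205/52) = 1/4 ✓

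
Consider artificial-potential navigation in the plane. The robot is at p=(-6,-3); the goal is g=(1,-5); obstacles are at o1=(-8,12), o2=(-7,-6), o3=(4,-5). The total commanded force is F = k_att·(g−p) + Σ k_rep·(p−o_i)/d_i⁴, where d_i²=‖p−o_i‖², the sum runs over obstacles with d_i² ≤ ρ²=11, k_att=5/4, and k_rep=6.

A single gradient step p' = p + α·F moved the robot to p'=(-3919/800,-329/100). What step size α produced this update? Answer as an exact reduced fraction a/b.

α = 1/8

F_att = 5/4·(g−p) = 5/4·(7,-2) = (8.7500,-2.5000)
o1: d²=229 > ρ²=11 → inactive
o2: d²=10 ≤ ρ²=11; F_rep = 6·(1,3)/10² = (0.0600,0.1800)
o3: d²=104 > ρ²=11 → inactive
F = F_att + ΣF_rep = (8.8100,-2.3200)
Δp = p'−p = (1.1013,-0.2900); α = Δx/Fx = (881/800) / (881/100) = 1/8
check: Δy/Fy = (-29/100) / (-58/25) = 1/8 ✓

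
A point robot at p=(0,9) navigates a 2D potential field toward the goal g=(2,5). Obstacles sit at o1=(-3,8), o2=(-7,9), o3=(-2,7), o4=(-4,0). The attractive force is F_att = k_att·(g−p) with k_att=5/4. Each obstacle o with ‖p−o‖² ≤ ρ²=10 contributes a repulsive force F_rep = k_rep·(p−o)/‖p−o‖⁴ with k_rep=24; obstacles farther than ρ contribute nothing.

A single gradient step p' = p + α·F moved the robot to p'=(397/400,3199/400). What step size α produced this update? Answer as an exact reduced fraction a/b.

F_att = 5/4·(g−p) = 5/4·(2,-4) = (2.5000,-5.0000)
o1: d²=10 ≤ ρ²=10; F_rep = 24·(3,1)/10² = (0.7200,0.2400)
o2: d²=49 > ρ²=10 → inactive
o3: d²=8 ≤ ρ²=10; F_rep = 24·(2,2)/8² = (0.7500,0.7500)
o4: d²=97 > ρ²=10 → inactive
F = F_att + ΣF_rep = (3.9700,-4.0100)
Δp = p'−p = (0.9925,-1.0025); α = Δx/Fx = (397/400) / (397/100) = 1/4
check: Δy/Fy = (-401/400) / (-401/100) = 1/4 ✓

α = 1/4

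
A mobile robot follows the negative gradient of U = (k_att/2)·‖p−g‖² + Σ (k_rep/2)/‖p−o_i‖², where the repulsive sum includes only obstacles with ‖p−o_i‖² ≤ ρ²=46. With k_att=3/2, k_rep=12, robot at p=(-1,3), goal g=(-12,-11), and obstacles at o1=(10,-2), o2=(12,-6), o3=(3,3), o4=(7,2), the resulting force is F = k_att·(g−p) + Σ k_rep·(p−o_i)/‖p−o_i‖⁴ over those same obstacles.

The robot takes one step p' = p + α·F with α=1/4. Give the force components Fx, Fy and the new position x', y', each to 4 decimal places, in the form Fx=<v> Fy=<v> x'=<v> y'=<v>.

F_att = 3/2·(g−p) = 3/2·(-11,-14) = (-16.5000,-21.0000)
o1: d²=146 > ρ²=46 → inactive
o2: d²=250 > ρ²=46 → inactive
o3: d²=16 ≤ ρ²=46; F_rep = 12·(-4,0)/16² = (-0.1875,0.0000)
o4: d²=65 > ρ²=46 → inactive
F = F_att + ΣF_rep = (-16.6875,-21.0000)
p' = p + 1/4·F = (-5.1719,-2.2500)

Fx=-16.6875 Fy=-21.0000 x'=-5.1719 y'=-2.2500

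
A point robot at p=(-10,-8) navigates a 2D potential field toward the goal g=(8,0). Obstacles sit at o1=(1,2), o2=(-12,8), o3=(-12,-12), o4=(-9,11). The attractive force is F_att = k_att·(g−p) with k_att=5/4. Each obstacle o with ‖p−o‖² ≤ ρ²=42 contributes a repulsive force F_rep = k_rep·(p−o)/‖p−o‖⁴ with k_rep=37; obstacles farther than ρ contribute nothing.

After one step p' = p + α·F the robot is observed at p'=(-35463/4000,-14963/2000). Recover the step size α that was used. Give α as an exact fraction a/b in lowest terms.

F_att = 5/4·(g−p) = 5/4·(18,8) = (22.5000,10.0000)
o1: d²=221 > ρ²=42 → inactive
o2: d²=260 > ρ²=42 → inactive
o3: d²=20 ≤ ρ²=42; F_rep = 37·(2,4)/20² = (0.1850,0.3700)
o4: d²=362 > ρ²=42 → inactive
F = F_att + ΣF_rep = (22.6850,10.3700)
Δp = p'−p = (1.1342,0.5185); α = Δx/Fx = (4537/4000) / (4537/200) = 1/20
check: Δy/Fy = (1037/2000) / (1037/100) = 1/20 ✓

α = 1/20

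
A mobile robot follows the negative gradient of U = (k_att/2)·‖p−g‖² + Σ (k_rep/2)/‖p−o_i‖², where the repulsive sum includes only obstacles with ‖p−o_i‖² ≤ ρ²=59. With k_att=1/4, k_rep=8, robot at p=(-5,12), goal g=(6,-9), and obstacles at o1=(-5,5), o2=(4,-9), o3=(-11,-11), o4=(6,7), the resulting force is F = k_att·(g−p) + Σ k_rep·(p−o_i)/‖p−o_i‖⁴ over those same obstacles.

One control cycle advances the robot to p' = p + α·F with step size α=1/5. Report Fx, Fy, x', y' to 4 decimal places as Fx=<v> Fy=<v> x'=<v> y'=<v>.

Fx=2.7500 Fy=-5.2267 x'=-4.4500 y'=10.9547

F_att = 1/4·(g−p) = 1/4·(11,-21) = (2.7500,-5.2500)
o1: d²=49 ≤ ρ²=59; F_rep = 8·(0,7)/49² = (0.0000,0.0233)
o2: d²=522 > ρ²=59 → inactive
o3: d²=565 > ρ²=59 → inactive
o4: d²=146 > ρ²=59 → inactive
F = F_att + ΣF_rep = (2.7500,-5.2267)
p' = p + 1/5·F = (-4.4500,10.9547)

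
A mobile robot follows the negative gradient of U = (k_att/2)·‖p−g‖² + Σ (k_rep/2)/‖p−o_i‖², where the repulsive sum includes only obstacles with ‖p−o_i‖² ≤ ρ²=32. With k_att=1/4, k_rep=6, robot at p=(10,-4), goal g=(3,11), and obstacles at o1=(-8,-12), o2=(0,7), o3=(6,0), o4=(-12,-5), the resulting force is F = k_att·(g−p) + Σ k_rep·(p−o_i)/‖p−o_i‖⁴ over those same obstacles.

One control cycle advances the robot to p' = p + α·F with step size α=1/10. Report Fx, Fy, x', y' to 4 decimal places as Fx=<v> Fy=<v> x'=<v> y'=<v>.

F_att = 1/4·(g−p) = 1/4·(-7,15) = (-1.7500,3.7500)
o1: d²=388 > ρ²=32 → inactive
o2: d²=221 > ρ²=32 → inactive
o3: d²=32 ≤ ρ²=32; F_rep = 6·(4,-4)/32² = (0.0234,-0.0234)
o4: d²=485 > ρ²=32 → inactive
F = F_att + ΣF_rep = (-1.7266,3.7266)
p' = p + 1/10·F = (9.8273,-3.6273)

Fx=-1.7266 Fy=3.7266 x'=9.8273 y'=-3.6273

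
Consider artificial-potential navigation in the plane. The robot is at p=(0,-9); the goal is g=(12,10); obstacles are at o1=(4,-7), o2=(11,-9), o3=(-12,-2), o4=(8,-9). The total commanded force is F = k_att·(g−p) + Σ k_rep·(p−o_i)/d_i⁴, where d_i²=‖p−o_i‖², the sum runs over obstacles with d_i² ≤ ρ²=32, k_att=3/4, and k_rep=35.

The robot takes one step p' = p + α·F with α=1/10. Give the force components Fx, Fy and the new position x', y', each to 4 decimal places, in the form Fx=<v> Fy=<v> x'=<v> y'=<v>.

Fx=8.6500 Fy=14.0750 x'=0.8650 y'=-7.5925

F_att = 3/4·(g−p) = 3/4·(12,19) = (9.0000,14.2500)
o1: d²=20 ≤ ρ²=32; F_rep = 35·(-4,-2)/20² = (-0.3500,-0.1750)
o2: d²=121 > ρ²=32 → inactive
o3: d²=193 > ρ²=32 → inactive
o4: d²=64 > ρ²=32 → inactive
F = F_att + ΣF_rep = (8.6500,14.0750)
p' = p + 1/10·F = (0.8650,-7.5925)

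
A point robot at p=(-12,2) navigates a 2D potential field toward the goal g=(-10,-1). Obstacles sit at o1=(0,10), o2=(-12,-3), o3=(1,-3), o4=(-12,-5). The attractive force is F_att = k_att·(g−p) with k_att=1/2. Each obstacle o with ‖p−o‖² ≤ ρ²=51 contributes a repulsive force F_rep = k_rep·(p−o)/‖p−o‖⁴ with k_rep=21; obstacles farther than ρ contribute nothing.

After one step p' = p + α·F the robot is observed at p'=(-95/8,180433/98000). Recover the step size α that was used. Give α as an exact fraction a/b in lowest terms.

F_att = 1/2·(g−p) = 1/2·(2,-3) = (1.0000,-1.5000)
o1: d²=208 > ρ²=51 → inactive
o2: d²=25 ≤ ρ²=51; F_rep = 21·(0,5)/25² = (0.0000,0.1680)
o3: d²=194 > ρ²=51 → inactive
o4: d²=49 ≤ ρ²=51; F_rep = 21·(0,7)/49² = (0.0000,0.0612)
F = F_att + ΣF_rep = (1.0000,-1.2708)
Δp = p'−p = (0.1250,-0.1588); α = Δx/Fx = (1/8) / (1) = 1/8
check: Δy/Fy = (-15567/98000) / (-15567/12250) = 1/8 ✓

α = 1/8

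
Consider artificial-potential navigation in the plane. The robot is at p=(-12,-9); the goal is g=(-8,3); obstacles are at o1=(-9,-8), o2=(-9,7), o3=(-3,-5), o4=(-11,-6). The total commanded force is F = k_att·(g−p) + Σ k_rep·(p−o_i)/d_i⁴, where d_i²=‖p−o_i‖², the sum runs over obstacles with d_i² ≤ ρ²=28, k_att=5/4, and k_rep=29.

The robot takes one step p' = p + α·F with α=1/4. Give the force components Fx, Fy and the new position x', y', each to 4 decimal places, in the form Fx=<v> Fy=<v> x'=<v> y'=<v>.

F_att = 5/4·(g−p) = 5/4·(4,12) = (5.0000,15.0000)
o1: d²=10 ≤ ρ²=28; F_rep = 29·(-3,-1)/10² = (-0.8700,-0.2900)
o2: d²=265 > ρ²=28 → inactive
o3: d²=97 > ρ²=28 → inactive
o4: d²=10 ≤ ρ²=28; F_rep = 29·(-1,-3)/10² = (-0.2900,-0.8700)
F = F_att + ΣF_rep = (3.8400,13.8400)
p' = p + 1/4·F = (-11.0400,-5.5400)

Fx=3.8400 Fy=13.8400 x'=-11.0400 y'=-5.5400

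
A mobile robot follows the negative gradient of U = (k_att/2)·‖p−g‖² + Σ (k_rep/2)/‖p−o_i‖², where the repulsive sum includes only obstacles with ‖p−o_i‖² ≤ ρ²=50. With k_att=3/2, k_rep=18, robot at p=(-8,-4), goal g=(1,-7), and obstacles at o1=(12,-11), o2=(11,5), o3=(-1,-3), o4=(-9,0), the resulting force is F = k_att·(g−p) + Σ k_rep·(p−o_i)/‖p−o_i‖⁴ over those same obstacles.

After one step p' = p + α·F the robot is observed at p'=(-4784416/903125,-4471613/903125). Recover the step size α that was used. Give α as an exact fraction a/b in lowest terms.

α = 1/5

F_att = 3/2·(g−p) = 3/2·(9,-3) = (13.5000,-4.5000)
o1: d²=449 > ρ²=50 → inactive
o2: d²=442 > ρ²=50 → inactive
o3: d²=50 ≤ ρ²=50; F_rep = 18·(-7,-1)/50² = (-0.0504,-0.0072)
o4: d²=17 ≤ ρ²=50; F_rep = 18·(1,-4)/17² = (0.0623,-0.2491)
F = F_att + ΣF_rep = (13.5119,-4.7563)
Δp = p'−p = (2.7024,-0.9513); α = Δx/Fx = (2440584/903125) / (2440584/180625) = 1/5
check: Δy/Fy = (-859113/903125) / (-859113/180625) = 1/5 ✓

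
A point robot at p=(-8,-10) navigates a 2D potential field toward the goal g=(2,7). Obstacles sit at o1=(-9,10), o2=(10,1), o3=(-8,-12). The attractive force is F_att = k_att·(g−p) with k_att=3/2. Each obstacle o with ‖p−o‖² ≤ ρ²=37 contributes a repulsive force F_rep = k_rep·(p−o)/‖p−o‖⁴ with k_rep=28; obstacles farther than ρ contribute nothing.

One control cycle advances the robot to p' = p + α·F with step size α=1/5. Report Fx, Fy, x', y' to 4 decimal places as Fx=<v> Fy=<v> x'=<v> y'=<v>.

Fx=15.0000 Fy=29.0000 x'=-5.0000 y'=-4.2000

F_att = 3/2·(g−p) = 3/2·(10,17) = (15.0000,25.5000)
o1: d²=401 > ρ²=37 → inactive
o2: d²=445 > ρ²=37 → inactive
o3: d²=4 ≤ ρ²=37; F_rep = 28·(0,2)/4² = (0.0000,3.5000)
F = F_att + ΣF_rep = (15.0000,29.0000)
p' = p + 1/5·F = (-5.0000,-4.2000)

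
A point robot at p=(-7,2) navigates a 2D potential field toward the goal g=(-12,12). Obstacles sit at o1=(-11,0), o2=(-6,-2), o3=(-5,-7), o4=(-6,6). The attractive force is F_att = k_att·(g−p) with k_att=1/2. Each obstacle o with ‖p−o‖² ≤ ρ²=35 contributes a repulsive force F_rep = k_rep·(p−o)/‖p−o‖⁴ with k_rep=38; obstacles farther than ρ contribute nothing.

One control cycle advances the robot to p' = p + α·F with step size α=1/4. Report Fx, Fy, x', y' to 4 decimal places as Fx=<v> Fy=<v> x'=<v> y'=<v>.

F_att = 1/2·(g−p) = 1/2·(-5,10) = (-2.5000,5.0000)
o1: d²=20 ≤ ρ²=35; F_rep = 38·(4,2)/20² = (0.3800,0.1900)
o2: d²=17 ≤ ρ²=35; F_rep = 38·(-1,4)/17² = (-0.1315,0.5260)
o3: d²=85 > ρ²=35 → inactive
o4: d²=17 ≤ ρ²=35; F_rep = 38·(-1,-4)/17² = (-0.1315,-0.5260)
F = F_att + ΣF_rep = (-2.3830,5.1900)
p' = p + 1/4·F = (-7.5957,3.2975)

Fx=-2.3830 Fy=5.1900 x'=-7.5957 y'=3.2975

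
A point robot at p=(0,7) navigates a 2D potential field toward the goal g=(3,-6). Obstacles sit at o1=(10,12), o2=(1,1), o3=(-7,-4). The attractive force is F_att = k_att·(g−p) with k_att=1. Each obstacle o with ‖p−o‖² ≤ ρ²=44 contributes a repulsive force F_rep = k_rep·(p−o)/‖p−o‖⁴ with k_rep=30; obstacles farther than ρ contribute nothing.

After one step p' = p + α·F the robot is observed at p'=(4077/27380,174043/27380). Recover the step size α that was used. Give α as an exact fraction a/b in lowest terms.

α = 1/20

F_att = 1·(g−p) = 1·(3,-13) = (3.0000,-13.0000)
o1: d²=125 > ρ²=44 → inactive
o2: d²=37 ≤ ρ²=44; F_rep = 30·(-1,6)/37² = (-0.0219,0.1315)
o3: d²=170 > ρ²=44 → inactive
F = F_att + ΣF_rep = (2.9781,-12.8685)
Δp = p'−p = (0.1489,-0.6434); α = Δx/Fx = (4077/27380) / (4077/1369) = 1/20
check: Δy/Fy = (-17617/27380) / (-17617/1369) = 1/20 ✓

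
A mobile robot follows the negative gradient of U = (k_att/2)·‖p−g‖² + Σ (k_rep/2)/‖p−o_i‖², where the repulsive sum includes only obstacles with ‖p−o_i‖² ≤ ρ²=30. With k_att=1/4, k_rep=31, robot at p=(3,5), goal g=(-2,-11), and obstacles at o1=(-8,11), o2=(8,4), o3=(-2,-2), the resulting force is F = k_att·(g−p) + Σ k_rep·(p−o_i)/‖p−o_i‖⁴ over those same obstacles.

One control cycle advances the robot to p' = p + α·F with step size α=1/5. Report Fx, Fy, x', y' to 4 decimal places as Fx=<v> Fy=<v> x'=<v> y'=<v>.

Fx=-1.4793 Fy=-3.9541 x'=2.7041 y'=4.2092

F_att = 1/4·(g−p) = 1/4·(-5,-16) = (-1.2500,-4.0000)
o1: d²=157 > ρ²=30 → inactive
o2: d²=26 ≤ ρ²=30; F_rep = 31·(-5,1)/26² = (-0.2293,0.0459)
o3: d²=74 > ρ²=30 → inactive
F = F_att + ΣF_rep = (-1.4793,-3.9541)
p' = p + 1/5·F = (2.7041,4.2092)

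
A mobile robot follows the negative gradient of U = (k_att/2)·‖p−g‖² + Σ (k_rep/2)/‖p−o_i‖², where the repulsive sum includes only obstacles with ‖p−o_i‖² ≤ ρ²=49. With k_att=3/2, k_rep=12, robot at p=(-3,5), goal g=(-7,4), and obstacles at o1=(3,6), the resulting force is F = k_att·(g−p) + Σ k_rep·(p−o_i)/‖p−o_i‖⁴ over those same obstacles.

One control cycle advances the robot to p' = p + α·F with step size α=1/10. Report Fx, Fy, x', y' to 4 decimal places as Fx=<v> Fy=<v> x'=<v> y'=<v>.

F_att = 3/2·(g−p) = 3/2·(-4,-1) = (-6.0000,-1.5000)
o1: d²=37 ≤ ρ²=49; F_rep = 12·(-6,-1)/37² = (-0.0526,-0.0088)
F = F_att + ΣF_rep = (-6.0526,-1.5088)
p' = p + 1/10·F = (-3.6053,4.8491)

Fx=-6.0526 Fy=-1.5088 x'=-3.6053 y'=4.8491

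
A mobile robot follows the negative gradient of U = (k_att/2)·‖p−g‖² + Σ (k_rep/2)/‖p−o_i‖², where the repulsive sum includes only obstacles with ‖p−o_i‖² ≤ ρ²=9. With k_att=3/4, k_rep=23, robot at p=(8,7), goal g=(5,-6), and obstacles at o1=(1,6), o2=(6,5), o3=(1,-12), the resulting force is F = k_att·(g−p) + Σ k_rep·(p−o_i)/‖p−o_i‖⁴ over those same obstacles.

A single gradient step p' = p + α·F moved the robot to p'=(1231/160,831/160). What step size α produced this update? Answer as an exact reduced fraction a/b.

α = 1/5

F_att = 3/4·(g−p) = 3/4·(-3,-13) = (-2.2500,-9.7500)
o1: d²=50 > ρ²=9 → inactive
o2: d²=8 ≤ ρ²=9; F_rep = 23·(2,2)/8² = (0.7188,0.7188)
o3: d²=410 > ρ²=9 → inactive
F = F_att + ΣF_rep = (-1.5312,-9.0312)
Δp = p'−p = (-0.3063,-1.8062); α = Δx/Fx = (-49/160) / (-49/32) = 1/5
check: Δy/Fy = (-289/160) / (-289/32) = 1/5 ✓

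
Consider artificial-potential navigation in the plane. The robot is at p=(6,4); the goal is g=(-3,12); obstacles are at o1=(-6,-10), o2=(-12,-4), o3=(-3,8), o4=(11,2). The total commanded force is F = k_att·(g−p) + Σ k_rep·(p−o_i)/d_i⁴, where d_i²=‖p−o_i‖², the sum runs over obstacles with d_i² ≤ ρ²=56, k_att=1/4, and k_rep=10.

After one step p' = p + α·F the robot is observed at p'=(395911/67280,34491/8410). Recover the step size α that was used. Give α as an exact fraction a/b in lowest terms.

F_att = 1/4·(g−p) = 1/4·(-9,8) = (-2.2500,2.0000)
o1: d²=340 > ρ²=56 → inactive
o2: d²=388 > ρ²=56 → inactive
o3: d²=97 > ρ²=56 → inactive
o4: d²=29 ≤ ρ²=56; F_rep = 10·(-5,2)/29² = (-0.0595,0.0238)
F = F_att + ΣF_rep = (-2.3095,2.0238)
Δp = p'−p = (-0.1155,0.1012); α = Δx/Fx = (-7769/67280) / (-7769/3364) = 1/20
check: Δy/Fy = (851/8410) / (1702/841) = 1/20 ✓

α = 1/20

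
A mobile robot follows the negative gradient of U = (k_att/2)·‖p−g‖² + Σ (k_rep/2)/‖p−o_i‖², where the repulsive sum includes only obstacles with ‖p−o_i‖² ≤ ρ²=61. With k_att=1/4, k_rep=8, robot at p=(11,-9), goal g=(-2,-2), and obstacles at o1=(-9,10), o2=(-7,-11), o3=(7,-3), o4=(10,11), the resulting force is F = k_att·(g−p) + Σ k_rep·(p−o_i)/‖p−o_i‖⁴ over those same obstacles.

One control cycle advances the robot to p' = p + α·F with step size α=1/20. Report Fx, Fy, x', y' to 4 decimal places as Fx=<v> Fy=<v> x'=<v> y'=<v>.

F_att = 1/4·(g−p) = 1/4·(-13,7) = (-3.2500,1.7500)
o1: d²=761 > ρ²=61 → inactive
o2: d²=328 > ρ²=61 → inactive
o3: d²=52 ≤ ρ²=61; F_rep = 8·(4,-6)/52² = (0.0118,-0.0178)
o4: d²=401 > ρ²=61 → inactive
F = F_att + ΣF_rep = (-3.2382,1.7322)
p' = p + 1/20·F = (10.8381,-8.9134)

Fx=-3.2382 Fy=1.7322 x'=10.8381 y'=-8.9134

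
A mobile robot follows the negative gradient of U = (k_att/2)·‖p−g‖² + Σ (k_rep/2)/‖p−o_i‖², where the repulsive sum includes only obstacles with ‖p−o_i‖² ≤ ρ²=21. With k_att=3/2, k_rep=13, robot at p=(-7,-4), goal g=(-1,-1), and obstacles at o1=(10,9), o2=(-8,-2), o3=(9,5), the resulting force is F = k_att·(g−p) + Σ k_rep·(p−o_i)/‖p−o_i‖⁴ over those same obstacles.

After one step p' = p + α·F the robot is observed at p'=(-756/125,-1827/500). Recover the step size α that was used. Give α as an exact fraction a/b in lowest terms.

α = 1/10

F_att = 3/2·(g−p) = 3/2·(6,3) = (9.0000,4.5000)
o1: d²=458 > ρ²=21 → inactive
o2: d²=5 ≤ ρ²=21; F_rep = 13·(1,-2)/5² = (0.5200,-1.0400)
o3: d²=337 > ρ²=21 → inactive
F = F_att + ΣF_rep = (9.5200,3.4600)
Δp = p'−p = (0.9520,0.3460); α = Δx/Fx = (119/125) / (238/25) = 1/10
check: Δy/Fy = (173/500) / (173/50) = 1/10 ✓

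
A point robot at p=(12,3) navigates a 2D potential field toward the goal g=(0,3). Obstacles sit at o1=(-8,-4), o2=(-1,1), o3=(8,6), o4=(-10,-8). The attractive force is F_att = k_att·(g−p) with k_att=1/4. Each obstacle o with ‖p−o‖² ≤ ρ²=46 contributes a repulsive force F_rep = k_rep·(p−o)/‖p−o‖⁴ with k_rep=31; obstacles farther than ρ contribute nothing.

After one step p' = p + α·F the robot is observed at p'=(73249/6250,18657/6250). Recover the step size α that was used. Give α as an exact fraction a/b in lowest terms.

α = 1/10

F_att = 1/4·(g−p) = 1/4·(-12,0) = (-3.0000,0.0000)
o1: d²=449 > ρ²=46 → inactive
o2: d²=173 > ρ²=46 → inactive
o3: d²=25 ≤ ρ²=46; F_rep = 31·(4,-3)/25² = (0.1984,-0.1488)
o4: d²=605 > ρ²=46 → inactive
F = F_att + ΣF_rep = (-2.8016,-0.1488)
Δp = p'−p = (-0.2802,-0.0149); α = Δx/Fx = (-1751/6250) / (-1751/625) = 1/10
check: Δy/Fy = (-93/6250) / (-93/625) = 1/10 ✓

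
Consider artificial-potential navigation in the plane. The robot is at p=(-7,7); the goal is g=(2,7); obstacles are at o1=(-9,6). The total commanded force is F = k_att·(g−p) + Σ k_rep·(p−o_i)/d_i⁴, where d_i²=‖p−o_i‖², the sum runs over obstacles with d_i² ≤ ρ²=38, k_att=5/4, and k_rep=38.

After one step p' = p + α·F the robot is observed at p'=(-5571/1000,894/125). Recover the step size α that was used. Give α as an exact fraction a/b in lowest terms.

α = 1/10

F_att = 5/4·(g−p) = 5/4·(9,0) = (11.2500,0.0000)
o1: d²=5 ≤ ρ²=38; F_rep = 38·(2,1)/5² = (3.0400,1.5200)
F = F_att + ΣF_rep = (14.2900,1.5200)
Δp = p'−p = (1.4290,0.1520); α = Δx/Fx = (1429/1000) / (1429/100) = 1/10
check: Δy/Fy = (19/125) / (38/25) = 1/10 ✓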